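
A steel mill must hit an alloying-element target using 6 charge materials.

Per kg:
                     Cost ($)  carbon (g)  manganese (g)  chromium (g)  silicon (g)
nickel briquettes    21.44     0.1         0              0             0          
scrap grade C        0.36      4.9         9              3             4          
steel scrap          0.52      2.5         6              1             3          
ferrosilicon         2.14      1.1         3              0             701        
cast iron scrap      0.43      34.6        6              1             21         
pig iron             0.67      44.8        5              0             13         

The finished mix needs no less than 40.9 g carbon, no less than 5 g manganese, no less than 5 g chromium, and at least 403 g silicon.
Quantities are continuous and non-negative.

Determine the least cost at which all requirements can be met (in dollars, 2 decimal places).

Set it up as a linear program. Let x1 = kg of nickel briquettes, x2 = kg of scrap grade C, x3 = kg of steel scrap, x4 = kg of ferrosilicon, x5 = kg of cast iron scrap, x6 = kg of pig iron.
Minimise 21.44x1 + 0.36x2 + 0.52x3 + 2.14x4 + 0.43x5 + 0.67x6 s.t.:
  0.1x1 + 4.9x2 + 2.5x3 + 1.1x4 + 34.6x5 + 44.8x6 ≥ 40.9   (carbon)
  9x2 + 6x3 + 3x4 + 6x5 + 5x6 ≥ 5   (manganese)
  3x2 + 1x3 + 1x5 ≥ 5   (chromium)
  4x2 + 3x3 + 701x4 + 21x5 + 13x6 ≥ 403   (silicon)
  x1, x2, x3, x4, x5, x6 ≥ 0.
The optimal basis is {scrap grade C, ferrosilicon, cast iron scrap}; nickel briquettes, steel scrap, pig iron drop out. The carbon, chromium, silicon requirements are met with equality.
So scrap grade C = 1.342 kg, ferrosilicon = 0.538 kg, cast iron scrap = 0.975 kg.
Cost = 0.36·1.342 + 2.14·0.538 + 0.43·0.975 = 2.0537.

$2.05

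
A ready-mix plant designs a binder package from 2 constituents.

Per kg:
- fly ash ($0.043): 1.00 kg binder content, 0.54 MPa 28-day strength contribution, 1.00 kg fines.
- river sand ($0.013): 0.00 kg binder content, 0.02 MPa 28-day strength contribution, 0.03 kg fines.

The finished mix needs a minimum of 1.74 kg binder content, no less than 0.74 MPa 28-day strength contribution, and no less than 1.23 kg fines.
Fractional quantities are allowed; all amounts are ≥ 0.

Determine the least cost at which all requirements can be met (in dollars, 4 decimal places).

$0.0748

Treat it as an LP. Let x1 = kg of fly ash, x2 = kg of river sand.
min 0.043x1 + 0.013x2 subject to:
  1x1 ≥ 1.74   (binder content)
  0.54x1 + 0.02x2 ≥ 0.74   (28-day strength contribution)
  1x1 + 0.03x2 ≥ 1.23   (fines)
  x1, x2 ≥ 0.
The cheapest feasible vertex uses only fly ash; river sand is not used. Binding constraint: binder content.
Solving gives x1 = 1.74.
Cost = 0.043·1.74 = 0.074820.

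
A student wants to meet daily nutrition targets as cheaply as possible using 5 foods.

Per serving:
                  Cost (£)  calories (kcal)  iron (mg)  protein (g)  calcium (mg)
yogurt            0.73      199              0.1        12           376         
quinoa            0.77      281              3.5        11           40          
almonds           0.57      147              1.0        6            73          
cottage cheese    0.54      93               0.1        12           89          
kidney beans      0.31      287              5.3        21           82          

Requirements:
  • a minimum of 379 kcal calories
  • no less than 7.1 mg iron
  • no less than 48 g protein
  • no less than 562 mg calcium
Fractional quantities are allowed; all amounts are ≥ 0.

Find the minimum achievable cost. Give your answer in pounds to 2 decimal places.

Let x1 = servings of yogurt, x2 = servings of quinoa, x3 = servings of almonds, x4 = servings of cottage cheese, x5 = servings of kidney beans.
Minimize 0.73x1 + 0.77x2 + 0.57x3 + 0.54x4 + 0.31x5 s.t.:
  199x1 + 281x2 + 147x3 + 93x4 + 287x5 ≥ 379   (calories)
  0.1x1 + 3.5x2 + 1x3 + 0.1x4 + 5.3x5 ≥ 7.1   (iron)
  12x1 + 11x2 + 6x3 + 12x4 + 21x5 ≥ 48   (protein)
  376x1 + 40x2 + 73x3 + 89x4 + 82x5 ≥ 562   (calcium)
  x1, x2, x3, x4, x5 ≥ 0.
The minimum-cost mix takes nothing from quinoa, almonds, cottage cheese — only yogurt, kidney beans. The protein and calcium requirements are met with equality.
So yogurt = 1.138 servings, kidney beans = 1.635 servings.
Cost = 0.73·1.138 + 0.31·1.635 = 1.3376.

£1.34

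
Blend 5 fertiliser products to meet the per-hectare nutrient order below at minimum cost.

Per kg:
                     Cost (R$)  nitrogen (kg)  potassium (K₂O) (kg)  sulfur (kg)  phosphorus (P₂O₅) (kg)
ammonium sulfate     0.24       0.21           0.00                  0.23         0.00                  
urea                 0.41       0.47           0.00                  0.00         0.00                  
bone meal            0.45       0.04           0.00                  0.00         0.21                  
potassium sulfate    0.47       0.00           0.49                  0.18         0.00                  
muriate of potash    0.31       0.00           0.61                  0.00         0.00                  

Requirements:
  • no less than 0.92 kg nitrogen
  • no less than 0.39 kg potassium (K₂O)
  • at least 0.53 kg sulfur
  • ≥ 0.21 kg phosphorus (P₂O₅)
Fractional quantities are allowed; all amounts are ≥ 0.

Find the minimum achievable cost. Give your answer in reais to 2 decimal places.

R$1.55

Treat it as an LP. Let x1 = kg of ammonium sulfate, x2 = kg of urea, x3 = kg of bone meal, x4 = kg of potassium sulfate, x5 = kg of muriate of potash.
min 0.24x1 + 0.41x2 + 0.45x3 + 0.47x4 + 0.31x5 s.t.:
  0.21x1 + 0.47x2 + 0.04x3 ≥ 0.92   (nitrogen)
  0.49x4 + 0.61x5 ≥ 0.39   (potassium (K₂O))
  0.23x1 + 0.18x4 ≥ 0.53   (sulfur)
  0.21x3 ≥ 0.21   (phosphorus (P₂O₅))
  x1, x2, x3, x4, x5 ≥ 0.
The minimum-cost mix takes nothing from potassium sulfate — only ammonium sulfate, urea, bone meal, muriate of potash. There the nitrogen, potassium (K₂O), sulfur, phosphorus (P₂O₅) constraints are tight.
That vertex is x1 = 2.304, x2 = 0.8427, x3 = 1, x5 = 0.6393.
Cost = 0.24·2.304 + 0.41·0.8427 + 0.45·1 + 0.31·0.6393 = 1.5467.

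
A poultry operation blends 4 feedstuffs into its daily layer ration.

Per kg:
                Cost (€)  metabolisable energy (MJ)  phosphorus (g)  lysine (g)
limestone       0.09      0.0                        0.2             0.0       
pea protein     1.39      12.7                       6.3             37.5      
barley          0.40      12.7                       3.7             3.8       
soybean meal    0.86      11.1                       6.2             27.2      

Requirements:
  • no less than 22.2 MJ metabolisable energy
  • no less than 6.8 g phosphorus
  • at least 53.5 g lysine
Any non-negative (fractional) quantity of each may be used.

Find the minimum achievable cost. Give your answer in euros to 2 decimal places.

This is a linear program. Let x1 = kg of limestone, x2 = kg of pea protein, x3 = kg of barley, x4 = kg of soybean meal.
min 0.09x1 + 1.39x2 + 0.4x3 + 0.86x4 subject to:
  12.7x2 + 12.7x3 + 11.1x4 ≥ 22.2   (metabolisable energy)
  0.2x1 + 6.3x2 + 3.7x3 + 6.2x4 ≥ 6.8   (phosphorus)
  37.5x2 + 3.8x3 + 27.2x4 ≥ 53.5   (lysine)
  x1, x2, x3, x4 ≥ 0.
The optimal basis is {barley, soybean meal}; limestone, pea protein drop out. The metabolisable energy and lysine requirements are met with equality.
Optimal quantities: barley = 0.03294 kg, soybean meal = 1.962 kg.
Hence cost = 0.4·0.03294 + 0.86·1.962 = €1.7005.

€1.70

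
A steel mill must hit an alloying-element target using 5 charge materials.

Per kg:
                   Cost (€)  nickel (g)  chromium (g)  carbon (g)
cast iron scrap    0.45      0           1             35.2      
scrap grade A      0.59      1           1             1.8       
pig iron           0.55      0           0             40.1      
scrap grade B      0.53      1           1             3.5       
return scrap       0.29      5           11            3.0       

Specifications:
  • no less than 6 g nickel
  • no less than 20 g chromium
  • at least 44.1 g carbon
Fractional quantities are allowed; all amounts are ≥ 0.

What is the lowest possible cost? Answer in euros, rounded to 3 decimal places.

Let x1 = kg of cast iron scrap, x2 = kg of scrap grade A, x3 = kg of pig iron, x4 = kg of scrap grade B, x5 = kg of return scrap.
min 0.45x1 + 0.59x2 + 0.55x3 + 0.53x4 + 0.29x5 s.t.:
  1x2 + 1x4 + 5x5 ≥ 6   (nickel)
  1x1 + 1x2 + 1x4 + 11x5 ≥ 20   (chromium)
  35.2x1 + 1.8x2 + 40.1x3 + 3.5x4 + 3x5 ≥ 44.1   (carbon)
  x1, x2, x3, x4, x5 ≥ 0.
At the optimum only cast iron scrap, return scrap are positive (scrap grade A, pig iron, scrap grade B = 0). The chromium and carbon requirements are met with equality.
Solving gives x1 = 1.106, x5 = 1.718.
Cost = 0.45·1.106 + 0.29·1.718 = 0.99592.

€0.996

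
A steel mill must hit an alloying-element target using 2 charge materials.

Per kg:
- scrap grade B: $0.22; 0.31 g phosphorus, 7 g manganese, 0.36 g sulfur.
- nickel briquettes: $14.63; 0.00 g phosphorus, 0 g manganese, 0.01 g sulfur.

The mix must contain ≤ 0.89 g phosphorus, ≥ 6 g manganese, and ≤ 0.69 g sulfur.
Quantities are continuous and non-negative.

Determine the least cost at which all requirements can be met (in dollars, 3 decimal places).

$0.189

Treat it as an LP. Let x1 = kg of scrap grade B, x2 = kg of nickel briquettes.
min 0.22x1 + 14.63x2 with:
  0.31x1 ≤ 0.89   (phosphorus)
  7x1 ≥ 6   (manganese)
  0.36x1 + 0.01x2 ≤ 0.69   (sulfur)
  x1, x2 ≥ 0.
At the optimum only scrap grade B is positive (nickel briquettes = 0). The manganese requirement is met with equality.
So scrap grade B = 0.8571 kg.
Cost = 0.22·0.8571 = 0.18856.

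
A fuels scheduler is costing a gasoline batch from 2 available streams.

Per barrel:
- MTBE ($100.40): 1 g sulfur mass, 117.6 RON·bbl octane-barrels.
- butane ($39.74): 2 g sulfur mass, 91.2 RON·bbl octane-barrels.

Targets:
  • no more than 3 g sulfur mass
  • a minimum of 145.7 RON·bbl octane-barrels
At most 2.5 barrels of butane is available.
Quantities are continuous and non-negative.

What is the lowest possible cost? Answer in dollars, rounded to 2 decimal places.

$69.56

Let x1 = barrels of MTBE, x2 = barrels of butane.
min 100.4x1 + 39.74x2 subject to:
  1x1 + 2x2 ≤ 3   (sulfur mass)
  117.6x1 + 91.2x2 ≥ 145.7   (octane-barrels)
  x2 ≤ 2.5
  x1, x2 ≥ 0.
Both inputs are positive at the optimum. Binding constraints: sulfur mass and octane-barrels.
Solving gives x1 = 0.1236, x2 = 1.438.
Hence cost = 100.4·0.1236 + 39.74·1.438 = $69.5556.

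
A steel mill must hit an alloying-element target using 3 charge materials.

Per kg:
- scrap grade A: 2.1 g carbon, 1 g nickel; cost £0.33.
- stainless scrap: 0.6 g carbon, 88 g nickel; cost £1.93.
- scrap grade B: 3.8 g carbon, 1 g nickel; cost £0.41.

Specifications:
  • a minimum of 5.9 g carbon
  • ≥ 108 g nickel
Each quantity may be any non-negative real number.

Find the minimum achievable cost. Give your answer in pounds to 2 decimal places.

Let x1 = kg of scrap grade A, x2 = kg of stainless scrap, x3 = kg of scrap grade B.
Minimise 0.33x1 + 1.93x2 + 0.41x3 subject to:
  2.1x1 + 0.6x2 + 3.8x3 ≥ 5.9   (carbon)
  1x1 + 88x2 + 1x3 ≥ 108   (nickel)
  x1, x2, x3 ≥ 0.
The optimal basis is {stainless scrap, scrap grade B}; scrap grade A drops out. There the carbon and nickel constraints are tight.
Optimal quantities: stainless scrap = 1.212 kg, scrap grade B = 1.361 kg.
Cost = 1.93·1.212 + 0.41·1.361 = 2.8972.

£2.90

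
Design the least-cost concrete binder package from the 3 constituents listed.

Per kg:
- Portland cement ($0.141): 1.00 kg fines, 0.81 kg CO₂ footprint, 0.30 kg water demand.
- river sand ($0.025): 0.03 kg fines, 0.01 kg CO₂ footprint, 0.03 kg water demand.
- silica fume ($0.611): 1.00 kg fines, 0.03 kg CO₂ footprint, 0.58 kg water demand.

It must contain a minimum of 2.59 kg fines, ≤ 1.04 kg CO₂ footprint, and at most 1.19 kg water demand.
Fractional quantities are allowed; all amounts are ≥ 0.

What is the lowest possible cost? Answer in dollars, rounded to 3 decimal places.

$1.003

Let x1 = kg of Portland cement, x2 = kg of river sand, x3 = kg of silica fume.
Minimize 0.141x1 + 0.025x2 + 0.611x3 with:
  1x1 + 0.03x2 + 1x3 ≥ 2.59   (fines)
  0.81x1 + 0.01x2 + 0.03x3 ≤ 1.04   (CO₂ footprint)
  0.3x1 + 0.03x2 + 0.58x3 ≤ 1.19   (water demand)
  x1, x2, x3 ≥ 0.
The cheapest feasible vertex uses only Portland cement, silica fume; river sand is not used. Binding constraints: fines and CO₂ footprint.
Solving gives x1 = 1.234, x3 = 1.356.
Cost = 0.141·1.234 + 0.611·1.356 = 1.00251.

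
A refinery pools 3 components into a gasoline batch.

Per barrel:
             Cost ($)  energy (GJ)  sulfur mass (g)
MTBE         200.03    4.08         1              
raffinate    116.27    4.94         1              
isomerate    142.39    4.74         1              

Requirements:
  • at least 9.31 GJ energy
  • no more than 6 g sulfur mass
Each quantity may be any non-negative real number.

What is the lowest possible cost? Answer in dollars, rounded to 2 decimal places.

$219.12

Let x1 = barrels of MTBE, x2 = barrels of raffinate, x3 = barrels of isomerate.
Minimise 200.03x1 + 116.27x2 + 142.39x3 with:
  4.08x1 + 4.94x2 + 4.74x3 ≥ 9.31   (energy)
  1x1 + 1x2 + 1x3 ≤ 6   (sulfur mass)
  x1, x2, x3 ≥ 0.
The optimal basis is {raffinate}; MTBE, isomerate drop out. Binding constraint: energy.
That vertex is x2 = 1.8846.
Total cost: 116.27·1.8846 = 219.1224.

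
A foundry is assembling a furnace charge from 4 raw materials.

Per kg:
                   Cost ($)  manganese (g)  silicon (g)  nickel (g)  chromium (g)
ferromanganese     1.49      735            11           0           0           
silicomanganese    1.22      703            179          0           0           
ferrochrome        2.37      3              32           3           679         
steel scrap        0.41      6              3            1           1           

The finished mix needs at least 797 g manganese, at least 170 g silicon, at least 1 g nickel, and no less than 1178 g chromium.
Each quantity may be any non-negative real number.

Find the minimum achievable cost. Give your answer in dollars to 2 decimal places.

Let x1 = kg of ferromanganese, x2 = kg of silicomanganese, x3 = kg of ferrochrome, x4 = kg of steel scrap.
min 1.49x1 + 1.22x2 + 2.37x3 + 0.41x4 subject to:
  735x1 + 703x2 + 3x3 + 6x4 ≥ 797   (manganese)
  11x1 + 179x2 + 32x3 + 3x4 ≥ 170   (silicon)
  3x3 + 1x4 ≥ 1   (nickel)
  679x3 + 1x4 ≥ 1178   (chromium)
  x1, x2, x3, x4 ≥ 0.
At the optimum only silicomanganese, ferrochrome are positive (ferromanganese, steel scrap = 0). Binding constraints: manganese and chromium.
Solving gives x2 = 1.126, x3 = 1.735.
Hence cost = 1.22·1.126 + 2.37·1.735 = $5.4857.

$5.49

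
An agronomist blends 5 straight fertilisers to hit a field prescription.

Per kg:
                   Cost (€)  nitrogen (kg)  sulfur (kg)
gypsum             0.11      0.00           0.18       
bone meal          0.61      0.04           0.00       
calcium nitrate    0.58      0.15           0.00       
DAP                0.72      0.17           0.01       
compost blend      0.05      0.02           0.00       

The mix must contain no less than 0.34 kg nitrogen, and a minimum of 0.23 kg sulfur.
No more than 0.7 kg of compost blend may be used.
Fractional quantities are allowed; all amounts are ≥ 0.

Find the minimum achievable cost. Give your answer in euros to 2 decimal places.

Treat it as an LP. Let x1 = kg of gypsum, x2 = kg of bone meal, x3 = kg of calcium nitrate, x4 = kg of DAP, x5 = kg of compost blend.
min 0.11x1 + 0.61x2 + 0.58x3 + 0.72x4 + 0.05x5 with:
  0.04x2 + 0.15x3 + 0.17x4 + 0.02x5 ≥ 0.34   (nitrogen)
  0.18x1 + 0.01x4 ≥ 0.23   (sulfur)
  x5 ≤ 0.7
  x1, x2, x3, x4, x5 ≥ 0.
At the optimum only gypsum, calcium nitrate, compost blend are positive (bone meal, DAP = 0). The nitrogen, sulfur, the compost blend cap requirements are met with equality.
Optimal quantities: gypsum = 1.278 kg, calcium nitrate = 2.173 kg, compost blend = 0.7 kg.
Hence cost = 0.11·1.278 + 0.58·2.173 + 0.05·0.7 = €1.4359.

€1.44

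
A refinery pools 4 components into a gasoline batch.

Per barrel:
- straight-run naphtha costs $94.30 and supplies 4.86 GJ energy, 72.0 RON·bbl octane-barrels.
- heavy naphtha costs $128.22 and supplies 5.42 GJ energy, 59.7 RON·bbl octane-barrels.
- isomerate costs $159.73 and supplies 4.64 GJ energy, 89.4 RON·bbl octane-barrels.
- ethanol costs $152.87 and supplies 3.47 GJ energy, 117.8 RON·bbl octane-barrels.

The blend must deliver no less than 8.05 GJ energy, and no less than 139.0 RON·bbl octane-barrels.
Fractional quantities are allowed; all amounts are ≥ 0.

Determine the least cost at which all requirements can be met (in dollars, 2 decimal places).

This is a linear program. Let x1 = barrels of straight-run naphtha, x2 = barrels of heavy naphtha, x3 = barrels of isomerate, x4 = barrels of ethanol.
Minimize 94.3x1 + 128.22x2 + 159.73x3 + 152.87x4 s.t.:
  4.86x1 + 5.42x2 + 4.64x3 + 3.47x4 ≥ 8.05   (energy)
  72x1 + 59.7x2 + 89.4x3 + 117.8x4 ≥ 139   (octane-barrels)
  x1, x2, x3, x4 ≥ 0.
The minimum-cost mix takes nothing from heavy naphtha, isomerate — only straight-run naphtha, ethanol. There the energy and octane-barrels constraints are tight.
Solving gives x1 = 1.4441, x4 = 0.29733.
Objective = 94.3·1.4441 + 152.87·0.29733 = 181.6315.

$181.63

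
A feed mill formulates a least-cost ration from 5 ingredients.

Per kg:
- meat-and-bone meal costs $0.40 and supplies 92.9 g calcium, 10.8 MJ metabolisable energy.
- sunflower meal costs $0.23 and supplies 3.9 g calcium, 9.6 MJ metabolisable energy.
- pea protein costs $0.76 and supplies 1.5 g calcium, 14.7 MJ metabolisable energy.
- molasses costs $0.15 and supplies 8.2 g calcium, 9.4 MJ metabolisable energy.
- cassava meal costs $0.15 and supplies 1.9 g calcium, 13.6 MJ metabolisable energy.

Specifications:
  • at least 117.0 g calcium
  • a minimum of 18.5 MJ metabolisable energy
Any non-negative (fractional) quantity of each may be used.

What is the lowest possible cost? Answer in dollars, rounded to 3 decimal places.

$0.556

This is a linear program. Let x1 = kg of meat-and-bone meal, x2 = kg of sunflower meal, x3 = kg of pea protein, x4 = kg of molasses, x5 = kg of cassava meal.
min 0.4x1 + 0.23x2 + 0.76x3 + 0.15x4 + 0.15x5 with:
  92.9x1 + 3.9x2 + 1.5x3 + 8.2x4 + 1.9x5 ≥ 117   (calcium)
  10.8x1 + 9.6x2 + 14.7x3 + 9.4x4 + 13.6x5 ≥ 18.5   (metabolisable energy)
  x1, x2, x3, x4, x5 ≥ 0.
The optimal basis is {meat-and-bone meal, cassava meal}; sunflower meal, pea protein, molasses drop out. Binding constraints: calcium and metabolisable energy.
So meat-and-bone meal = 1.252 kg, cassava meal = 0.3661 kg.
Hence cost = 0.4·1.252 + 0.15·0.3661 = $0.55572.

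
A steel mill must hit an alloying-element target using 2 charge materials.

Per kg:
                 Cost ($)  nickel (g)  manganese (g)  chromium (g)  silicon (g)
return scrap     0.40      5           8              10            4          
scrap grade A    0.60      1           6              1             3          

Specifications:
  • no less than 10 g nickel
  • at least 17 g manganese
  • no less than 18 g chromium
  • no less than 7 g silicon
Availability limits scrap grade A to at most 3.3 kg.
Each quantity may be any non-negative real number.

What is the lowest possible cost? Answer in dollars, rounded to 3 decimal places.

$0.850

Let x1 = kg of return scrap, x2 = kg of scrap grade A.
Minimize 0.4x1 + 0.6x2 subject to:
  5x1 + 1x2 ≥ 10   (nickel)
  8x1 + 6x2 ≥ 17   (manganese)
  10x1 + 1x2 ≥ 18   (chromium)
  4x1 + 3x2 ≥ 7   (silicon)
  x2 ≤ 3.3
  x1, x2 ≥ 0.
The cheapest feasible vertex uses only return scrap; scrap grade A is not used. There the manganese constraint is tight.
That vertex is x1 = 2.125.
Total cost: 0.4·2.125 = 0.85000.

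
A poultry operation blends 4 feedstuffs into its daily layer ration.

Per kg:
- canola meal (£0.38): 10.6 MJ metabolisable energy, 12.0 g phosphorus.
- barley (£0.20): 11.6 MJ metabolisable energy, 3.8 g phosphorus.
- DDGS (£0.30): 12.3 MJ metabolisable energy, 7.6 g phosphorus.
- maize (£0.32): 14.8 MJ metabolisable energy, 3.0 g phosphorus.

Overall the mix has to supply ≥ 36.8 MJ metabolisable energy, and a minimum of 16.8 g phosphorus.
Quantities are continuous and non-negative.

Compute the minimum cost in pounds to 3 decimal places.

£0.744

Let x1 = kg of canola meal, x2 = kg of barley, x3 = kg of DDGS, x4 = kg of maize.
Minimise 0.38x1 + 0.2x2 + 0.3x3 + 0.32x4 s.t.:
  10.6x1 + 11.6x2 + 12.3x3 + 14.8x4 ≥ 36.8   (metabolisable energy)
  12x1 + 3.8x2 + 7.6x3 + 3x4 ≥ 16.8   (phosphorus)
  x1, x2, x3, x4 ≥ 0.
At the optimum only canola meal, barley are positive (DDGS, maize = 0). Binding constraints: metabolisable energy and phosphorus.
Solving gives x1 = 0.5564, x2 = 2.664.
Hence cost = 0.38·0.5564 + 0.2·2.664 = £0.74423.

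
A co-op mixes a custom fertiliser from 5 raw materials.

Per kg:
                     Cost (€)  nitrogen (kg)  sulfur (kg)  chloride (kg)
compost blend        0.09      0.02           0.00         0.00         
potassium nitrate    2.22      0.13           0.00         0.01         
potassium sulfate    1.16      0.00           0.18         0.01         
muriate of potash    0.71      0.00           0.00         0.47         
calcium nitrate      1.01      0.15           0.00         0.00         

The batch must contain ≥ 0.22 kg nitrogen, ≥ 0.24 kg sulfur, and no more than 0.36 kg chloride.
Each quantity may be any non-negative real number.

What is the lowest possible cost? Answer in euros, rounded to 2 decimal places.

Set it up as a linear program. Let x1 = kg of compost blend, x2 = kg of potassium nitrate, x3 = kg of potassium sulfate, x4 = kg of muriate of potash, x5 = kg of calcium nitrate.
Minimize 0.09x1 + 2.22x2 + 1.16x3 + 0.71x4 + 1.01x5 subject to:
  0.02x1 + 0.13x2 + 0.15x5 ≥ 0.22   (nitrogen)
  0.18x3 ≥ 0.24   (sulfur)
  0.01x2 + 0.01x3 + 0.47x4 ≤ 0.36   (chloride)
  x1, x2, x3, x4, x5 ≥ 0.
The minimum-cost mix takes nothing from potassium nitrate, muriate of potash, calcium nitrate — only compost blend, potassium sulfate. There the nitrogen and sulfur constraints are tight.
Solving gives x1 = 11, x3 = 1.333.
Objective = 0.09·11 + 1.16·1.333 = 2.5363.

€2.54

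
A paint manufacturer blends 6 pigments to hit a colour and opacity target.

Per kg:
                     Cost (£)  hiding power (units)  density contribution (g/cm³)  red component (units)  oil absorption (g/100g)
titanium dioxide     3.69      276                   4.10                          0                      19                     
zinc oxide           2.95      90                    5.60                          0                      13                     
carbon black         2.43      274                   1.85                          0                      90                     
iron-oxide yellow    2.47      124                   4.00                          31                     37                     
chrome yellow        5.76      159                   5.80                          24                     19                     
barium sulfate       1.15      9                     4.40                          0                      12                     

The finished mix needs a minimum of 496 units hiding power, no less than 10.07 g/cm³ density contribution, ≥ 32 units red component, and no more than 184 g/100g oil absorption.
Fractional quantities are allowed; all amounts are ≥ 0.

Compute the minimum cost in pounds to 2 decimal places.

Let x1 = kg of titanium dioxide, x2 = kg of zinc oxide, x3 = kg of carbon black, x4 = kg of iron-oxide yellow, x5 = kg of chrome yellow, x6 = kg of barium sulfate.
Minimise 3.69x1 + 2.95x2 + 2.43x3 + 2.47x4 + 5.76x5 + 1.15x6 s.t.:
  276x1 + 90x2 + 274x3 + 124x4 + 159x5 + 9x6 ≥ 496   (hiding power)
  4.1x1 + 5.6x2 + 1.85x3 + 4x4 + 5.8x5 + 4.4x6 ≥ 10.07   (density contribution)
  31x4 + 24x5 ≥ 32   (red component)
  19x1 + 13x2 + 90x3 + 37x4 + 19x5 + 12x6 ≤ 184   (oil absorption)
  x1, x2, x3, x4, x5, x6 ≥ 0.
At the optimum only carbon black, iron-oxide yellow, barium sulfate are positive (titanium dioxide, zinc oxide, chrome yellow = 0). There the hiding power, density contribution, red component constraints are tight.
Optimal quantities: carbon black = 1.317 kg, iron-oxide yellow = 1.032 kg, barium sulfate = 0.7965 kg.
Cost = 2.43·1.317 + 2.47·1.032 + 1.15·0.7965 = 6.6653.

£6.67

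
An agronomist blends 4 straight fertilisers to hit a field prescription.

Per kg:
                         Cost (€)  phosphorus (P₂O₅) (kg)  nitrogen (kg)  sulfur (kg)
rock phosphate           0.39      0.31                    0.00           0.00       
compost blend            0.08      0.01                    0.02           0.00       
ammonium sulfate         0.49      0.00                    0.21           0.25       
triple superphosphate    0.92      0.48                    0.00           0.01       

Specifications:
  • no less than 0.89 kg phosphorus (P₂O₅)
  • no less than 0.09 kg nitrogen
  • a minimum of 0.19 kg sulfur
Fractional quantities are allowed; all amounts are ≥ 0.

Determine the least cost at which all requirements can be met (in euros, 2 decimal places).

€1.49

Let x1 = kg of rock phosphate, x2 = kg of compost blend, x3 = kg of ammonium sulfate, x4 = kg of triple superphosphate.
Minimize 0.39x1 + 0.08x2 + 0.49x3 + 0.92x4 s.t.:
  0.31x1 + 0.01x2 + 0.48x4 ≥ 0.89   (phosphorus (P₂O₅))
  0.02x2 + 0.21x3 ≥ 0.09   (nitrogen)
  0.25x3 + 0.01x4 ≥ 0.19   (sulfur)
  x1, x2, x3, x4 ≥ 0.
The cheapest feasible vertex uses only rock phosphate, ammonium sulfate; compost blend, triple superphosphate are not used. The phosphorus (P₂O₅) and sulfur requirements are met with equality.
That vertex is x1 = 2.871, x3 = 0.76.
Hence cost = 0.39·2.871 + 0.49·0.76 = €1.4921.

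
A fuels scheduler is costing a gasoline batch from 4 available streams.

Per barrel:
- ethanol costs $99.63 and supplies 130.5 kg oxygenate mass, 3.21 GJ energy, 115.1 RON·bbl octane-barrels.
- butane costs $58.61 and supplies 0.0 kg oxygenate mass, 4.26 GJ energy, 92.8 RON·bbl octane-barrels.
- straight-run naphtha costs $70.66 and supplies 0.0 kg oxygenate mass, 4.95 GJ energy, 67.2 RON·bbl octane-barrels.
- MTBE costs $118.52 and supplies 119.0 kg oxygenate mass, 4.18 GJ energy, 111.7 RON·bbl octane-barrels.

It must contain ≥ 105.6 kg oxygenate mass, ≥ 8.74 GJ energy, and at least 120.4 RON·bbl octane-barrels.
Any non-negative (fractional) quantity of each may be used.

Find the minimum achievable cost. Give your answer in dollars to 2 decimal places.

$165.13

This is a linear program. Let x1 = barrels of ethanol, x2 = barrels of butane, x3 = barrels of straight-run naphtha, x4 = barrels of MTBE.
Minimise 99.63x1 + 58.61x2 + 70.66x3 + 118.52x4 s.t.:
  130.5x1 + 119x4 ≥ 105.6   (oxygenate mass)
  3.21x1 + 4.26x2 + 4.95x3 + 4.18x4 ≥ 8.74   (energy)
  115.1x1 + 92.8x2 + 67.2x3 + 111.7x4 ≥ 120.4   (octane-barrels)
  x1, x2, x3, x4 ≥ 0.
The minimum-cost mix takes nothing from straight-run naphtha, MTBE — only ethanol, butane. There the oxygenate mass and energy constraints are tight.
That vertex is x1 = 0.8092, x2 = 1.4419.
Cost = 99.63·0.8092 + 58.61·1.4419 = 165.1304.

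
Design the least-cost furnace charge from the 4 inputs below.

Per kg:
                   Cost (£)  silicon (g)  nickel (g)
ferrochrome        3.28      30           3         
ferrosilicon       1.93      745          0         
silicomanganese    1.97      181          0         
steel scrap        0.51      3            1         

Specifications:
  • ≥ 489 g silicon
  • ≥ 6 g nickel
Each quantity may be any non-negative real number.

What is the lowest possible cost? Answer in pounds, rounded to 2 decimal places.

Let x1 = kg of ferrochrome, x2 = kg of ferrosilicon, x3 = kg of silicomanganese, x4 = kg of steel scrap.
Minimize 3.28x1 + 1.93x2 + 1.97x3 + 0.51x4 with:
  30x1 + 745x2 + 181x3 + 3x4 ≥ 489   (silicon)
  3x1 + 1x4 ≥ 6   (nickel)
  x1, x2, x3, x4 ≥ 0.
The cheapest feasible vertex uses only ferrosilicon, steel scrap; ferrochrome, silicomanganese are not used. There the silicon and nickel constraints are tight.
Optimal quantities: ferrosilicon = 0.6322 kg, steel scrap = 6 kg.
Objective = 1.93·0.6322 + 0.51·6 = 4.2801.

£4.28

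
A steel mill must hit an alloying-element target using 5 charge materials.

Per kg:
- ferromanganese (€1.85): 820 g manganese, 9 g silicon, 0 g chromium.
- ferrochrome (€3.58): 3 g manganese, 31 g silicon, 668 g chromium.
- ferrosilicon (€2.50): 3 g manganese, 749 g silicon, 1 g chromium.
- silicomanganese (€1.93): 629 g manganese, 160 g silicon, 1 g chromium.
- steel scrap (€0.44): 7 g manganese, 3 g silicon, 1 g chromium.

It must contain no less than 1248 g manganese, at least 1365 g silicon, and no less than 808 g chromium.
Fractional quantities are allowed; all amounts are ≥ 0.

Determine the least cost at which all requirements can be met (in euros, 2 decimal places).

This is a linear program. Let x1 = kg of ferromanganese, x2 = kg of ferrochrome, x3 = kg of ferrosilicon, x4 = kg of silicomanganese, x5 = kg of steel scrap.
Minimize 1.85x1 + 3.58x2 + 2.5x3 + 1.93x4 + 0.44x5 subject to:
  820x1 + 3x2 + 3x3 + 629x4 + 7x5 ≥ 1248   (manganese)
  9x1 + 31x2 + 749x3 + 160x4 + 3x5 ≥ 1365   (silicon)
  668x2 + 1x3 + 1x4 + 1x5 ≥ 808   (chromium)
  x1, x2, x3, x4, x5 ≥ 0.
At the optimum only ferrochrome, ferrosilicon, silicomanganese are positive (ferromanganese, steel scrap = 0). The manganese, silicon, chromium requirements are met with equality.
Optimal quantities: ferrochrome = 1.205 kg, ferrosilicon = 1.351 kg, silicomanganese = 1.972 kg.
Hence cost = 3.58·1.205 + 2.5·1.351 + 1.93·1.972 = €11.4974.

€11.50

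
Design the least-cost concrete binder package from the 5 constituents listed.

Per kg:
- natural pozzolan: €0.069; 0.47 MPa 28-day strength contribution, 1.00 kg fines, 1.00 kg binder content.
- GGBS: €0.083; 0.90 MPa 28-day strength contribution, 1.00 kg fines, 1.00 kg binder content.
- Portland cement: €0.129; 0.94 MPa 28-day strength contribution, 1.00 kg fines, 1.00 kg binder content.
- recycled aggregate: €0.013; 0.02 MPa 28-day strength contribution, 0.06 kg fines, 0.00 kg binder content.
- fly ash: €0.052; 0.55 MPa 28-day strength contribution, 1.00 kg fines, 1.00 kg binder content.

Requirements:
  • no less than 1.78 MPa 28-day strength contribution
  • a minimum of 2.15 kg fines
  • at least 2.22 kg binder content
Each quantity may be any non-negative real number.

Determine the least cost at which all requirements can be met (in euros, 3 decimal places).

This is a linear program. Let x1 = kg of natural pozzolan, x2 = kg of GGBS, x3 = kg of Portland cement, x4 = kg of recycled aggregate, x5 = kg of fly ash.
min 0.069x1 + 0.083x2 + 0.129x3 + 0.013x4 + 0.052x5 s.t.:
  0.47x1 + 0.9x2 + 0.94x3 + 0.02x4 + 0.55x5 ≥ 1.78   (28-day strength contribution)
  1x1 + 1x2 + 1x3 + 0.06x4 + 1x5 ≥ 2.15   (fines)
  1x1 + 1x2 + 1x3 + 1x5 ≥ 2.22   (binder content)
  x1, x2, x3, x4, x5 ≥ 0.
At the optimum only GGBS, fly ash are positive (natural pozzolan, Portland cement, recycled aggregate = 0). Binding constraints: 28-day strength contribution and binder content.
So GGBS = 1.597 kg, fly ash = 0.6229 kg.
Objective = 0.083·1.597 + 0.052·0.6229 = 0.16494.

€0.165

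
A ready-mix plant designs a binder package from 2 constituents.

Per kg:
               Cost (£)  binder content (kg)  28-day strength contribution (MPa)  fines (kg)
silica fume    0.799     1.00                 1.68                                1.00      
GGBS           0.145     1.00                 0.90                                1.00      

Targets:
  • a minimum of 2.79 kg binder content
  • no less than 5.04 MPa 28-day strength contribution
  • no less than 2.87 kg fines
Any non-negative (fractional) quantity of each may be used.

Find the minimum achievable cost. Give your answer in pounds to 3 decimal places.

Let x1 = kg of silica fume, x2 = kg of GGBS.
Minimise 0.799x1 + 0.145x2 with:
  1x1 + 1x2 ≥ 2.79   (binder content)
  1.68x1 + 0.9x2 ≥ 5.04   (28-day strength contribution)
  1x1 + 1x2 ≥ 2.87   (fines)
  x1, x2 ≥ 0.
The cheapest feasible vertex uses only GGBS; silica fume is not used. The 28-day strength contribution requirement is met with equality.
So GGBS = 5.6 kg.
Objective = 0.145·5.6 = 0.81200.

£0.812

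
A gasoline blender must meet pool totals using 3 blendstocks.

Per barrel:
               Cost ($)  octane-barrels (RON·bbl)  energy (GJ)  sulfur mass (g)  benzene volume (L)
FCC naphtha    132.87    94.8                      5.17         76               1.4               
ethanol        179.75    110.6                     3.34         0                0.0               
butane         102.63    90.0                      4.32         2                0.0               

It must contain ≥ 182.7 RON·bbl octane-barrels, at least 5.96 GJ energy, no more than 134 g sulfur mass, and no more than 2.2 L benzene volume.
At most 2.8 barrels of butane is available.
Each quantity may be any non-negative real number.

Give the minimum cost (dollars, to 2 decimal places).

Treat it as an LP. Let x1 = barrels of FCC naphtha, x2 = barrels of ethanol, x3 = barrels of butane.
min 132.87x1 + 179.75x2 + 102.63x3 s.t.:
  94.8x1 + 110.6x2 + 90x3 ≥ 182.7   (octane-barrels)
  5.17x1 + 3.34x2 + 4.32x3 ≥ 5.96   (energy)
  76x1 + 2x3 ≤ 134   (sulfur mass)
  1.4x1 ≤ 2.2   (benzene volume)
  x3 ≤ 2.8
  x1, x2, x3 ≥ 0.
The optimal basis is {butane}; FCC naphtha, ethanol drop out. The octane-barrels requirement is met with equality.
So butane = 2.03 barrels.
Objective = 102.63·2.03 = 208.3389.

$208.34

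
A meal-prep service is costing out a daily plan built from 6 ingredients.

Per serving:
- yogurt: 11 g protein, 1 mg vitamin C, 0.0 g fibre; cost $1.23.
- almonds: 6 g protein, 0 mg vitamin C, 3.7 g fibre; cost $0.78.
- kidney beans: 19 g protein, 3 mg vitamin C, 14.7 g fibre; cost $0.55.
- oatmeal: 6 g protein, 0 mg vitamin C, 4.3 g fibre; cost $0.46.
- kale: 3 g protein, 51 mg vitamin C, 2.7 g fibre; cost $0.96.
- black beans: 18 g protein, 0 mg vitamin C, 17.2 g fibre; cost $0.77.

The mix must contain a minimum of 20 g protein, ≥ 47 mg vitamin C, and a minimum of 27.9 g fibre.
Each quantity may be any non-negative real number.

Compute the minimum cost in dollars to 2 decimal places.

Treat it as an LP. Let x1 = servings of yogurt, x2 = servings of almonds, x3 = servings of kidney beans, x4 = servings of oatmeal, x5 = servings of kale, x6 = servings of black beans.
Minimise 1.23x1 + 0.78x2 + 0.55x3 + 0.46x4 + 0.96x5 + 0.77x6 with:
  11x1 + 6x2 + 19x3 + 6x4 + 3x5 + 18x6 ≥ 20   (protein)
  1x1 + 3x3 + 51x5 ≥ 47   (vitamin C)
  3.7x2 + 14.7x3 + 4.3x4 + 2.7x5 + 17.2x6 ≥ 27.9   (fibre)
  x1, x2, x3, x4, x5, x6 ≥ 0.
The optimal basis is {kidney beans, kale}; yogurt, almonds, oatmeal, black beans drop out. The vitamin C and fibre requirements are met with equality.
That vertex is x3 = 1.748, x5 = 0.8188.
Hence cost = 0.55·1.748 + 0.96·0.8188 = $1.7474.

$1.75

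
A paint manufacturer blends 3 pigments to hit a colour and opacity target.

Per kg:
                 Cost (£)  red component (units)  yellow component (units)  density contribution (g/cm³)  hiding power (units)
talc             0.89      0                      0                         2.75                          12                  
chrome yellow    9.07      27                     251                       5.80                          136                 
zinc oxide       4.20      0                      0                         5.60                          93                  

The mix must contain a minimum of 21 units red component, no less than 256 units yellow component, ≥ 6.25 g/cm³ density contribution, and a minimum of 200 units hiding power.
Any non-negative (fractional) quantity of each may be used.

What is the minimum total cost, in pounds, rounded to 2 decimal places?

Let x1 = kg of talc, x2 = kg of chrome yellow, x3 = kg of zinc oxide.
Minimize 0.89x1 + 9.07x2 + 4.2x3 s.t.:
  27x2 ≥ 21   (red component)
  251x2 ≥ 256   (yellow component)
  2.75x1 + 5.8x2 + 5.6x3 ≥ 6.25   (density contribution)
  12x1 + 136x2 + 93x3 ≥ 200   (hiding power)
  x1, x2, x3 ≥ 0.
The minimum-cost mix takes nothing from talc — only chrome yellow, zinc oxide. The yellow component and hiding power requirements are met with equality.
Optimal quantities: chrome yellow = 1.02 kg, zinc oxide = 0.659 kg.
Hence cost = 9.07·1.02 + 4.2·0.659 = £12.0192.

£12.02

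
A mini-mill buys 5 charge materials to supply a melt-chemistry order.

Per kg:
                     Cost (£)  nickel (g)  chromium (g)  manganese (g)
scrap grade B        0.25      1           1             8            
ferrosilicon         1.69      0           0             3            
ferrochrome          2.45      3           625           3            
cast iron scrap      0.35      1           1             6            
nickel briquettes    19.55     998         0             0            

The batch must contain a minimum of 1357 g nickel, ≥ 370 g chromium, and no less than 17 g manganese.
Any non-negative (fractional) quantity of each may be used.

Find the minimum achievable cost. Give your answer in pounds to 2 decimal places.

£28.43

This is a linear program. Let x1 = kg of scrap grade B, x2 = kg of ferrosilicon, x3 = kg of ferrochrome, x4 = kg of cast iron scrap, x5 = kg of nickel briquettes.
Minimise 0.25x1 + 1.69x2 + 2.45x3 + 0.35x4 + 19.55x5 s.t.:
  1x1 + 3x3 + 1x4 + 998x5 ≥ 1357   (nickel)
  1x1 + 625x3 + 1x4 ≥ 370   (chromium)
  8x1 + 3x2 + 3x3 + 6x4 ≥ 17   (manganese)
  x1, x2, x3, x4, x5 ≥ 0.
The cheapest feasible vertex uses only scrap grade B, ferrochrome, nickel briquettes; ferrosilicon, cast iron scrap are not used. There the nickel, chromium, manganese constraints are tight.
So scrap grade B = 1.904 kg, ferrochrome = 0.589 kg, nickel briquettes = 1.356 kg.
Hence cost = 0.25·1.904 + 2.45·0.589 + 19.55·1.356 = £28.4289.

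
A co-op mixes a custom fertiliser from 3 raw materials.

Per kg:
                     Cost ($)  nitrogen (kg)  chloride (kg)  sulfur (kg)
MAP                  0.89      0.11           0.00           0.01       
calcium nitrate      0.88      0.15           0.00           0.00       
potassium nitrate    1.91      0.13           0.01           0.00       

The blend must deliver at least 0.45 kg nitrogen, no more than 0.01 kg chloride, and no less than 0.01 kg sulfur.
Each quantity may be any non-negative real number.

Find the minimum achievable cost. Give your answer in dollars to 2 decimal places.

$2.88

Let x1 = kg of MAP, x2 = kg of calcium nitrate, x3 = kg of potassium nitrate.
Minimize 0.89x1 + 0.88x2 + 1.91x3 with:
  0.11x1 + 0.15x2 + 0.13x3 ≥ 0.45   (nitrogen)
  0.01x3 ≤ 0.01   (chloride)
  0.01x1 ≥ 0.01   (sulfur)
  x1, x2, x3 ≥ 0.
At the optimum only MAP, calcium nitrate are positive (potassium nitrate = 0). Binding constraints: nitrogen and sulfur.
That vertex is x1 = 1, x2 = 2.267.
Total cost: 0.89·1 + 0.88·2.267 = 2.88496.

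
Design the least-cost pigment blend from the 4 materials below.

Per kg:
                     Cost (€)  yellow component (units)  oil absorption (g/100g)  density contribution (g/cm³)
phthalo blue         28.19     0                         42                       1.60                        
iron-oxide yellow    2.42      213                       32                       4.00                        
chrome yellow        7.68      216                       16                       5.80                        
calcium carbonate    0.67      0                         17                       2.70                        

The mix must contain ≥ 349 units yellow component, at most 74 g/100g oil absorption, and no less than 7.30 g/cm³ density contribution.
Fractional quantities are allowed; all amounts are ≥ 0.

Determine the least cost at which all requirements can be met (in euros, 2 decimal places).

This is a linear program. Let x1 = kg of phthalo blue, x2 = kg of iron-oxide yellow, x3 = kg of chrome yellow, x4 = kg of calcium carbonate.
min 28.19x1 + 2.42x2 + 7.68x3 + 0.67x4 with:
  213x2 + 216x3 ≥ 349   (yellow component)
  42x1 + 32x2 + 16x3 + 17x4 ≤ 74   (oil absorption)
  1.6x1 + 4x2 + 5.8x3 + 2.7x4 ≥ 7.3   (density contribution)
  x1, x2, x3, x4 ≥ 0.
The optimal basis is {iron-oxide yellow, calcium carbonate}; phthalo blue, chrome yellow drop out. The yellow component and density contribution requirements are met with equality.
So iron-oxide yellow = 1.638 kg, calcium carbonate = 0.2763 kg.
Total cost: 2.42·1.638 + 0.67·0.2763 = 4.1491.

€4.15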